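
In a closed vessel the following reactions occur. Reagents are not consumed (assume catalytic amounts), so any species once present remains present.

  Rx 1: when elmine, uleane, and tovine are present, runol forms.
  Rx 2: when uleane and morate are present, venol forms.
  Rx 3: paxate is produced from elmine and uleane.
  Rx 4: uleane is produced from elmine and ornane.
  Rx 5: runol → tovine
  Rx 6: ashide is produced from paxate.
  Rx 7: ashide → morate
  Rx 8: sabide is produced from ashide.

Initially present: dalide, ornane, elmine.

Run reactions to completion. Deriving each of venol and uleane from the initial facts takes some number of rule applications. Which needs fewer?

uleane

uleane: elmine and ornane present → uleane forms (Rx 4). [1 rule application]
venol: elmine and ornane present → uleane forms (Rx 4). elmine and uleane present → paxate forms (Rx 3). paxate present → ashide forms (Rx 6). ashide present → morate forms (Rx 7). uleane and morate present → venol forms (Rx 2). [5 rule applications]
uleane needs fewer.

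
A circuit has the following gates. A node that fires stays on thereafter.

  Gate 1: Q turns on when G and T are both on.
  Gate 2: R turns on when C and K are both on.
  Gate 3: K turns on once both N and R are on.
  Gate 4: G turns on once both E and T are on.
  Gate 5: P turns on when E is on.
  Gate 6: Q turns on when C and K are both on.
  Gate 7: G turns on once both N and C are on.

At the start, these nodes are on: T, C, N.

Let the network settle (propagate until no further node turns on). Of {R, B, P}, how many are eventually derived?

0

R would need C and K (Gate 2), but K never turns on.
No rule produces B, and it is not given.
P would need E (Gate 5), but E never turns on.
None of the 3 are reached.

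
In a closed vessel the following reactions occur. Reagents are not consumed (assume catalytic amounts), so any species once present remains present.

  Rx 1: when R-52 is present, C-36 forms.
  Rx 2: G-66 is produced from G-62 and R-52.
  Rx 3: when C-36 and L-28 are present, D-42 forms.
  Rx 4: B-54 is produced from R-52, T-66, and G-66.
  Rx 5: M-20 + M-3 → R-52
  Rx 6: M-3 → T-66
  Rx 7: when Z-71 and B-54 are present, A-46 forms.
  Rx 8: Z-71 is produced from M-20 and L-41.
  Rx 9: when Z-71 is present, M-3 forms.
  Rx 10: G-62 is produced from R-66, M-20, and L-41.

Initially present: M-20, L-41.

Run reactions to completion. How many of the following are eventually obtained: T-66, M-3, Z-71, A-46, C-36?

4

M-20 and L-41 present → Z-71 forms (Rx 8).
Z-71 present → M-3 forms (Rx 9).
M-3 present → T-66 forms (Rx 6).
M-20 and M-3 present → R-52 forms (Rx 5).
R-52 present → C-36 forms (Rx 1).
T-66: reached.
M-3: reached.
Z-71: reached.
A-46 would need Z-71 and B-54 (Rx 7), but B-54 never forms.
C-36: reached.
Reached: T-66, M-3, Z-71, and C-36 — 4 of the 5.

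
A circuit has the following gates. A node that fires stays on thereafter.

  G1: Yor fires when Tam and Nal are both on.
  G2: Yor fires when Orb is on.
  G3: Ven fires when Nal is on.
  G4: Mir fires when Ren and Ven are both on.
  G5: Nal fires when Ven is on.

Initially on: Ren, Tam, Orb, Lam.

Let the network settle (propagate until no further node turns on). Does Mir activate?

Mir would need Ren and Ven (G4), but Ven never turns on.

No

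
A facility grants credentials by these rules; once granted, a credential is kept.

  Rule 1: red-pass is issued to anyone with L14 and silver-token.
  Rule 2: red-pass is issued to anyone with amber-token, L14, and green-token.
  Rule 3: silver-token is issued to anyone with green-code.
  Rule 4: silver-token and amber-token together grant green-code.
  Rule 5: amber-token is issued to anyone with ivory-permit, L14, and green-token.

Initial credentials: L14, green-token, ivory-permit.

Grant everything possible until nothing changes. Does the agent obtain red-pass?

Holding ivory-permit, L14, and green-token grants amber-token (Rule 5).
Holding amber-token, L14, and green-token grants red-pass (Rule 2).

Yes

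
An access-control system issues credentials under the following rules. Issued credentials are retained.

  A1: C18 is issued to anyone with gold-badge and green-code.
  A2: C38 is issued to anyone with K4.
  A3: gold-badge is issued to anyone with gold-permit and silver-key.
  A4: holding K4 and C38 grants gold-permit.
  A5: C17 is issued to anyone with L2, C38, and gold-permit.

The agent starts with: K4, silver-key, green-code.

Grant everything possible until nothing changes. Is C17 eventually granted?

No

C17 would need L2, C38, and gold-permit (A5), but L2 is never granted.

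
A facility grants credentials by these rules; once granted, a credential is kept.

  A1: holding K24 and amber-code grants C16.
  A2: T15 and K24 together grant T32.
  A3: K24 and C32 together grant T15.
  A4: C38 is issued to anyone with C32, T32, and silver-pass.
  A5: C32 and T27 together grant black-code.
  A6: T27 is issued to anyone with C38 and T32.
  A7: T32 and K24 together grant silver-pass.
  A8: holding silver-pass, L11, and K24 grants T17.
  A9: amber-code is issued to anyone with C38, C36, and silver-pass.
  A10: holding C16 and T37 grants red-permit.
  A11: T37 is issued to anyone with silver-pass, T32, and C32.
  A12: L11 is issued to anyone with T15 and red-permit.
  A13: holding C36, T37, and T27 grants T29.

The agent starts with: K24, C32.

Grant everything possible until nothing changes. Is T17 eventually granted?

No

T17 would need silver-pass, L11, and K24 (A8), but L11 is never granted.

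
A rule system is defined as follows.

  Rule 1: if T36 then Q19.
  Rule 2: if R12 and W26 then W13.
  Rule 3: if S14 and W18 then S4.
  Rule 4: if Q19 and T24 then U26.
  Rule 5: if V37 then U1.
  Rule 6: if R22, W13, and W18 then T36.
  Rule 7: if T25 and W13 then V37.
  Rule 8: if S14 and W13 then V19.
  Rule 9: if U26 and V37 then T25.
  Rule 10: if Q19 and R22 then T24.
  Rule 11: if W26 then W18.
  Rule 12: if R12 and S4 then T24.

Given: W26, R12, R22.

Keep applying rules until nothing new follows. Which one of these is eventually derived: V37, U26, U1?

R12 and W26 hold, so W13 follows (Rule 2).
W26 holds, so W18 follows (Rule 11).
R22, W13, and W18 hold, so T36 follows (Rule 6).
T36 holds, so Q19 follows (Rule 1).
Q19 and R22 hold, so T24 follows (Rule 10).
Q19 and T24 hold, so U26 follows (Rule 4).
U1 would need V37 (Rule 5), but V37 is never established. V37 would need T25 and W13 (Rule 7), but T25 is never established.

U26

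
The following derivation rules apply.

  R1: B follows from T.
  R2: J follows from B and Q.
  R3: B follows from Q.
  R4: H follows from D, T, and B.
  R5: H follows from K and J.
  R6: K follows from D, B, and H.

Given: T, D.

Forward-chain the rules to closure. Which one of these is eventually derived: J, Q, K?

K

From T, R1 gives B.
From D, T, and B, R4 gives H.
D, B, and H hold, so K follows (R6).
J would need B and Q (R2), but Q is never established. No rule produces Q, and it is not given.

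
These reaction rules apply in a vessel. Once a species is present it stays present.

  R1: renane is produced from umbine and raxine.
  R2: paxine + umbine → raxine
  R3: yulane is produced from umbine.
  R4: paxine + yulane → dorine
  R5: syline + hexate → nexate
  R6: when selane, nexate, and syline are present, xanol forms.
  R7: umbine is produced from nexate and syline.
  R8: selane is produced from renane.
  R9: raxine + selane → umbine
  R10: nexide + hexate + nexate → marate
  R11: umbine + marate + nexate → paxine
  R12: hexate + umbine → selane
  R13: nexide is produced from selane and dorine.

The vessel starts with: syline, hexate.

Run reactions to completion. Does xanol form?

Yes

syline and hexate present → nexate forms (R5).
nexate and syline present → umbine forms (R7).
hexate and umbine present → selane forms (R12).
selane, nexate, and syline present → xanol forms (R6).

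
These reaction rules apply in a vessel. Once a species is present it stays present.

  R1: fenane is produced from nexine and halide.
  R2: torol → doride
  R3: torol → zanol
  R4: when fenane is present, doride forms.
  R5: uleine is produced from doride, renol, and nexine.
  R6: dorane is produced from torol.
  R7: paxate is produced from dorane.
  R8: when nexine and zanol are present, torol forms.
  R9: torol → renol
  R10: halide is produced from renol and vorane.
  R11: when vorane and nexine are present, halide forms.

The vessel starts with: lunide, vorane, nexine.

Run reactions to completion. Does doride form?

Yes

vorane and nexine present → halide forms (R11).
nexine and halide present → fenane forms (R1).
fenane present → doride forms (R4).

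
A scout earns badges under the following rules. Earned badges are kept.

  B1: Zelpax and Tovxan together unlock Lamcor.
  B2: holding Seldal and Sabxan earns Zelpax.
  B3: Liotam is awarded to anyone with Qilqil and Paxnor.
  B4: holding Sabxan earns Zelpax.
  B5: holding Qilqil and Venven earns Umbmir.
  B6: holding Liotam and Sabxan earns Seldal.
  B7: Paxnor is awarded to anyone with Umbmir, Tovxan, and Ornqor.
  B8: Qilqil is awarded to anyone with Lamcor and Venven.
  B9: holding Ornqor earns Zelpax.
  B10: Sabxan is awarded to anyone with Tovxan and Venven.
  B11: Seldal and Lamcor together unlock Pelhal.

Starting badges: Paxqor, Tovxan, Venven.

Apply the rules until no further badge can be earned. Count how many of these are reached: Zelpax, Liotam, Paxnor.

With Tovxan and Venven, Sabxan is earned (B10).
With Sabxan, Zelpax is earned (B4).
Zelpax: reached.
Liotam would need Qilqil and Paxnor (B3), but Paxnor is never earned.
Paxnor would need Umbmir, Tovxan, and Ornqor (B7), but Ornqor is never earned.
Reached: Zelpax — 1 of the 3.

1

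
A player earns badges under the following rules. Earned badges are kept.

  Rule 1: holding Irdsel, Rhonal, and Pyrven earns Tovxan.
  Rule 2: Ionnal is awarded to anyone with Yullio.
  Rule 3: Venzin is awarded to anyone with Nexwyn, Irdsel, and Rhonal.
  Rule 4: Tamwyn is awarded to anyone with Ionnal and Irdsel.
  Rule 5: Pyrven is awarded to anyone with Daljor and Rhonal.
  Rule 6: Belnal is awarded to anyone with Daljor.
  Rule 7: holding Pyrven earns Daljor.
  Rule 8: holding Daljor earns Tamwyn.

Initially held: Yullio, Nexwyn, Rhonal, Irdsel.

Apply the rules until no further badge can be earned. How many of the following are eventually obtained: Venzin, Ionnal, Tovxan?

2

With Yullio, Ionnal is earned (Rule 2).
With Nexwyn, Irdsel, and Rhonal, Venzin is earned (Rule 3).
Venzin: reached.
Ionnal: reached.
Tovxan would need Irdsel, Rhonal, and Pyrven (Rule 1), but Pyrven is never earned.
Reached: Venzin and Ionnal — 2 of the 3.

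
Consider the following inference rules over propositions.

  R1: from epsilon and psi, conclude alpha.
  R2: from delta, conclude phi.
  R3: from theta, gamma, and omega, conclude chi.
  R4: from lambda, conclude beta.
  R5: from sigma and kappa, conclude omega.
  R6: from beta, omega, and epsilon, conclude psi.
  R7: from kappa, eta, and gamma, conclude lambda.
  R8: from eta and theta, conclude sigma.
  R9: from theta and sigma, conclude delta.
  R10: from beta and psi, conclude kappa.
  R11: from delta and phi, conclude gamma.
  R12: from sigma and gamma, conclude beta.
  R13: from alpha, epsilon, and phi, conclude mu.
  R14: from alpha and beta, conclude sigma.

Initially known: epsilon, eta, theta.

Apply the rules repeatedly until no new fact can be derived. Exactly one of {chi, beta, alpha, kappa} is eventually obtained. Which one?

From eta and theta, R8 gives sigma.
theta and sigma hold, so delta follows (R9).
From delta, R2 gives phi.
From delta and phi, R11 gives gamma.
From sigma and gamma, R12 gives beta.
chi would need theta, gamma, and omega (R3), but omega is never established. kappa would need beta and psi (R10), but psi is never established. alpha would need epsilon and psi (R1), but psi is never established.

beta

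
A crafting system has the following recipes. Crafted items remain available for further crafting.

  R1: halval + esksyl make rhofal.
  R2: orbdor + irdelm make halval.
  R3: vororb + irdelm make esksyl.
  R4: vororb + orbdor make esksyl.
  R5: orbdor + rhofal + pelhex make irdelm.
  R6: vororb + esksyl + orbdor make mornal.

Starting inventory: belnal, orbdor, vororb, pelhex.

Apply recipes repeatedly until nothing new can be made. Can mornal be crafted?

Yes

Using R4, vororb and orbdor make esksyl.
Using R6, vororb, esksyl, and orbdor make mornal.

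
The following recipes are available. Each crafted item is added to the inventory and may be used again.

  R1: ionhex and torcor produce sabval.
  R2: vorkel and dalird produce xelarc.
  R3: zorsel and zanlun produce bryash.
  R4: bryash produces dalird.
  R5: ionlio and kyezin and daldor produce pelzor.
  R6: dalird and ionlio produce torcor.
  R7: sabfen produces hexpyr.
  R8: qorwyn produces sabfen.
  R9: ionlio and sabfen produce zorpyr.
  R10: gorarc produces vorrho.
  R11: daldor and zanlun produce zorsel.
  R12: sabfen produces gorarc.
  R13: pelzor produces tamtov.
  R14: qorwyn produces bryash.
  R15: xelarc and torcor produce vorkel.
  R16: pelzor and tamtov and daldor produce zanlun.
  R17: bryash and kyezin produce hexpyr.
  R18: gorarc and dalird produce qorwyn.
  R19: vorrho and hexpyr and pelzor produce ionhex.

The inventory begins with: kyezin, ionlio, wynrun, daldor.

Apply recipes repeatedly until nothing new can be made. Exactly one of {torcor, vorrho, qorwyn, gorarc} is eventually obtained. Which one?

ionlio and kyezin and daldor → pelzor (R5).
Using R13, pelzor makes tamtov.
pelzor and tamtov and daldor → zanlun (R16).
daldor and zanlun → zorsel (R11).
Using R3, zorsel and zanlun make bryash.
bryash → dalird (R4).
Using R6, dalird and ionlio make torcor.
gorarc would need sabfen (R12), but sabfen is never obtained. vorrho would need gorarc (R10), but gorarc is never obtained. qorwyn would need gorarc and dalird (R18), but gorarc is never obtained.

torcor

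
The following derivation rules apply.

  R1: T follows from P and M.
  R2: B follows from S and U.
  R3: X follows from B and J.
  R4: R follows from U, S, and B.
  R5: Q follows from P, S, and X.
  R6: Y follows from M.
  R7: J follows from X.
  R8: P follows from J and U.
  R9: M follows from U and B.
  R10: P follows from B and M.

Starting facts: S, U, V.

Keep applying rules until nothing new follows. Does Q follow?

Q would need P, S, and X (R5), but X is never established.

No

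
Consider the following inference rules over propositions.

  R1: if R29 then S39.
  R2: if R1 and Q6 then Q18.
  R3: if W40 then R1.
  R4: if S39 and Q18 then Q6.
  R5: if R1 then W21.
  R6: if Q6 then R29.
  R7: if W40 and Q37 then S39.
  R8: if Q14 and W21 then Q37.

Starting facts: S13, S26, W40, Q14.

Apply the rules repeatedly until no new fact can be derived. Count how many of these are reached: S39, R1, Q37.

From W40, R3 gives R1.
From R1, R5 gives W21.
Q14 and W21 hold, so Q37 follows (R8).
W40 and Q37 hold, so S39 follows (R7).
S39: reached.
R1: reached.
Q37: reached.
All 3 are reached.

3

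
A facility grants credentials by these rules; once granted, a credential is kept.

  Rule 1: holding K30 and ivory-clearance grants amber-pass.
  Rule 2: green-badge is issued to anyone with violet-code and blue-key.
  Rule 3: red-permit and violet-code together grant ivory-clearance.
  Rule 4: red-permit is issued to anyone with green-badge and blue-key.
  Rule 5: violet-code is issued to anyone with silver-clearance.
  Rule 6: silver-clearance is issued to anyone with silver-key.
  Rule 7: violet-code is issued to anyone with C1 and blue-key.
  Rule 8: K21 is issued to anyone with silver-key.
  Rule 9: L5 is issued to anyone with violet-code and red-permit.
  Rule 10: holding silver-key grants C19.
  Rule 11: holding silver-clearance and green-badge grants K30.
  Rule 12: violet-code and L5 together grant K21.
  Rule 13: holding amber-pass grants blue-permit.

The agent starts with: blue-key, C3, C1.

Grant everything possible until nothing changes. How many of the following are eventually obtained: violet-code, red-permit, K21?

3

Holding C1 and blue-key grants violet-code (Rule 7).
Holding violet-code and blue-key grants green-badge (Rule 2).
Holding green-badge and blue-key grants red-permit (Rule 4).
Holding violet-code and red-permit grants L5 (Rule 9).
Holding violet-code and L5 grants K21 (Rule 12).
violet-code: reached.
red-permit: reached.
K21: reached.
All 3 are reached.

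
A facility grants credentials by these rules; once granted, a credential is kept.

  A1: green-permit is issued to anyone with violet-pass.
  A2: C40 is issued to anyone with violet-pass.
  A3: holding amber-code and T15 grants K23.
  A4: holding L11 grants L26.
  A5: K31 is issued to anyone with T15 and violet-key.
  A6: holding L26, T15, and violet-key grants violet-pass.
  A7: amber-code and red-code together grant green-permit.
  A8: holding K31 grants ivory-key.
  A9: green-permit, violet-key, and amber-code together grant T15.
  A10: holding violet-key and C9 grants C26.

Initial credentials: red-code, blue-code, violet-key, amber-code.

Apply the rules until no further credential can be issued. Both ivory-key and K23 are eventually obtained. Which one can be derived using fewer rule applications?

K23: Holding amber-code and red-code grants green-permit (A7). Holding green-permit, violet-key, and amber-code grants T15 (A9). Holding amber-code and T15 grants K23 (A3). [3 rule applications]
ivory-key: Holding amber-code and red-code grants green-permit (A7). Holding green-permit, violet-key, and amber-code grants T15 (A9). Holding T15 and violet-key grants K31 (A5). Holding K31 grants ivory-key (A8). [4 rule applications]
K23 needs fewer.

K23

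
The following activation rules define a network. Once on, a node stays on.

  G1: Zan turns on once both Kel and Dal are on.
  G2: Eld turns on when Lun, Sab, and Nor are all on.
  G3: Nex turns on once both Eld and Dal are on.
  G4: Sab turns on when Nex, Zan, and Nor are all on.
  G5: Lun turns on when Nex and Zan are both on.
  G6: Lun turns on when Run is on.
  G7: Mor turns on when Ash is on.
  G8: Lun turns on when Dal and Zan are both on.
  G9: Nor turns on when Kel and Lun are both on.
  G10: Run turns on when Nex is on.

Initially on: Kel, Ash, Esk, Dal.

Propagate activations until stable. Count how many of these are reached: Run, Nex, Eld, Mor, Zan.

2

G1: Kel and Dal on → Zan on.
Ash is on, so Mor turns on (G7).
Run would need Nex (G10), but Nex never turns on.
Nex would need Eld and Dal (G3), but Eld never turns on.
Eld would need Lun, Sab, and Nor (G2), but Sab never turns on.
Mor: reached.
Zan: reached.
Reached: Mor and Zan — 2 of the 5.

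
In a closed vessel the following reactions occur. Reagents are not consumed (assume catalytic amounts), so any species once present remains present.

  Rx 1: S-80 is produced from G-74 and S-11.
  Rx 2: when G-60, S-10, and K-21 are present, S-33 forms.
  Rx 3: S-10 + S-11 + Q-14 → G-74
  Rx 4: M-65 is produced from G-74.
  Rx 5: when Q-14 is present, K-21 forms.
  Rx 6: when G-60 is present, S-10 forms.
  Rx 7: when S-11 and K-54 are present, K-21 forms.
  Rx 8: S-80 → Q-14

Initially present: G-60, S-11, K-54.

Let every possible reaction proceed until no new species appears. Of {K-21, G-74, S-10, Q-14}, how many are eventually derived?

S-11 and K-54 present → K-21 forms (Rx 7).
G-60 present → S-10 forms (Rx 6).
K-21: reached.
G-74 would need S-10, S-11, and Q-14 (Rx 3), but Q-14 never forms.
S-10: reached.
Q-14 would need S-80 (Rx 8), but S-80 never forms.
Reached: K-21 and S-10 — 2 of the 4.

2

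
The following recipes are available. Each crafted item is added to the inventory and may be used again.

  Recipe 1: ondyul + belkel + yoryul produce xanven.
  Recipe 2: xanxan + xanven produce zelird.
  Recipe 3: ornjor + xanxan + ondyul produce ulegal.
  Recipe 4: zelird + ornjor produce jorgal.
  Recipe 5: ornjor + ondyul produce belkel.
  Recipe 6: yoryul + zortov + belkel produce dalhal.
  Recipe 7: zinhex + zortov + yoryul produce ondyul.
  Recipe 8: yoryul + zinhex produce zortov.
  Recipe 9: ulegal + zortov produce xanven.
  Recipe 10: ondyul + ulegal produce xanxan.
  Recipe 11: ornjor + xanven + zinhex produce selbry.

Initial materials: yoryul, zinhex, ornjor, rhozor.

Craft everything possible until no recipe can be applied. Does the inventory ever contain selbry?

Using Recipe 8, yoryul and zinhex make zortov.
Using Recipe 7, zinhex, zortov, and yoryul make ondyul.
ornjor + ondyul → belkel (Recipe 5).
ondyul + belkel + yoryul → xanven (Recipe 1).
ornjor + xanven + zinhex → selbry (Recipe 11).

Yes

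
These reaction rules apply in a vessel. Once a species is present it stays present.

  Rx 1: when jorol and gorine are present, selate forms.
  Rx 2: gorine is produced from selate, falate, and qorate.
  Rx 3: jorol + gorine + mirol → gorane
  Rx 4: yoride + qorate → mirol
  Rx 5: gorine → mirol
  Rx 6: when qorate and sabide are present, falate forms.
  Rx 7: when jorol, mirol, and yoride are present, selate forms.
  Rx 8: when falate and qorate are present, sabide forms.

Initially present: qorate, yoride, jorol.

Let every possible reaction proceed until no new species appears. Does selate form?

Yes

yoride and qorate present → mirol forms (Rx 4).
jorol, mirol, and yoride present → selate forms (Rx 7).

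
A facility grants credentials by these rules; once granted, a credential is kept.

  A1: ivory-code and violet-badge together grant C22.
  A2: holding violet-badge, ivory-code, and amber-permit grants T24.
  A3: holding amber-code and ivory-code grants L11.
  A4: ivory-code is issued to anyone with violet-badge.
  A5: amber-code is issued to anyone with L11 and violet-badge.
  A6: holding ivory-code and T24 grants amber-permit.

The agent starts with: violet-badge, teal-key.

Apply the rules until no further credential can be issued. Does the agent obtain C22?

Yes

Holding violet-badge grants ivory-code (A4).
Holding ivory-code and violet-badge grants C22 (A1).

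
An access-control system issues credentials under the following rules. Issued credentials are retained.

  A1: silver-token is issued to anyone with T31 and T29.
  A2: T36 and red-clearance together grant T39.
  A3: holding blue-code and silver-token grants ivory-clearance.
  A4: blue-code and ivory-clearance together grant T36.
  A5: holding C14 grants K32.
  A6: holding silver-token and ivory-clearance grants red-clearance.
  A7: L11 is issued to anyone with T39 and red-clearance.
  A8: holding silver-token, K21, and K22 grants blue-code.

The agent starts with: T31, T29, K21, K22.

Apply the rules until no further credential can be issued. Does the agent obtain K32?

No

K32 would need C14 (A5), but C14 is never granted.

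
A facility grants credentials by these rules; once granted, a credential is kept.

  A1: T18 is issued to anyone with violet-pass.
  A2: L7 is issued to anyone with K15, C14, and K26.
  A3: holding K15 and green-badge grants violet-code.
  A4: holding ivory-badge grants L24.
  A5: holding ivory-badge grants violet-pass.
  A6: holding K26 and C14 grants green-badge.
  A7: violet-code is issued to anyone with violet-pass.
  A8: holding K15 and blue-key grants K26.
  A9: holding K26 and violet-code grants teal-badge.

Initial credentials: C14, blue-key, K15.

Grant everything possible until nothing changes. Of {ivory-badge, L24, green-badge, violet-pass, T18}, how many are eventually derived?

1

Holding K15 and blue-key grants K26 (A8).
Holding K26 and C14 grants green-badge (A6).
No rule produces ivory-badge, and it is not given.
L24 would need ivory-badge (A4), but ivory-badge is never granted.
green-badge: reached.
violet-pass would need ivory-badge (A5), but ivory-badge is never granted.
T18 would need violet-pass (A1), but violet-pass is never granted.
Reached: green-badge — 1 of the 5.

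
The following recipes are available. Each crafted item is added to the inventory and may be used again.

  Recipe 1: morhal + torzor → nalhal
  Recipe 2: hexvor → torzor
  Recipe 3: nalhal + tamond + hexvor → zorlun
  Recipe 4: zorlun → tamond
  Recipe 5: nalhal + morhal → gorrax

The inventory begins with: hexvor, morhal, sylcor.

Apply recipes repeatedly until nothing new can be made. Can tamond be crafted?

No

tamond would need zorlun (Recipe 4), but zorlun is never obtained.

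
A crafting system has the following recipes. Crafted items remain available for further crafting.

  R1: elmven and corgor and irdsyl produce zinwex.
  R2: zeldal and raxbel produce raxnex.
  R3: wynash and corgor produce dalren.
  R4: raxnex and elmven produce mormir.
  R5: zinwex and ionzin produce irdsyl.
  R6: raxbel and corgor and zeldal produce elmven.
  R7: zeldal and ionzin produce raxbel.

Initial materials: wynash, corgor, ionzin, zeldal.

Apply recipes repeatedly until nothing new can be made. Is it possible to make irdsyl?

No

irdsyl would need zinwex and ionzin (R5), but zinwex is never obtained.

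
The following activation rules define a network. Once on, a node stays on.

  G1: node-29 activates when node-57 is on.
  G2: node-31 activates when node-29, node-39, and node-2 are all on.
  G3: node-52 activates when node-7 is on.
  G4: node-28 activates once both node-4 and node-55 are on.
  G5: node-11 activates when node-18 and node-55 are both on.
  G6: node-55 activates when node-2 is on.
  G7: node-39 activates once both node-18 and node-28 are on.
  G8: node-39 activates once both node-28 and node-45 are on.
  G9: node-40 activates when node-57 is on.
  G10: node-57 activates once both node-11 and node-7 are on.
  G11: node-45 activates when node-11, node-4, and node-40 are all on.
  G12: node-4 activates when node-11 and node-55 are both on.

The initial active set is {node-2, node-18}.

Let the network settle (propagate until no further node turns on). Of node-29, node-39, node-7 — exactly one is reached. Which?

G6: node-2 on → node-55 on.
G5: node-18 and node-55 on → node-11 on.
G12: node-11 and node-55 on → node-4 on.
node-4 and node-55 are on, so node-28 activates (G4).
node-18 and node-28 are on, so node-39 activates (G7).
node-29 would need node-57 (G1), but node-57 never turns on. No rule produces node-7, and it is not given.

node-39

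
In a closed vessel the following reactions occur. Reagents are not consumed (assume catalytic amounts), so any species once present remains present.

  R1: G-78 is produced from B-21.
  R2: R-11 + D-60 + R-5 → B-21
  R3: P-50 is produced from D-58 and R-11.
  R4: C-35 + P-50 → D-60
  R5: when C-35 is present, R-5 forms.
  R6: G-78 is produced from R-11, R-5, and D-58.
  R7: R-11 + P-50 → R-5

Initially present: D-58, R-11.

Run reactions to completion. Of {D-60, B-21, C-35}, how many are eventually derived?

0

D-60 would need C-35 and P-50 (R4), but C-35 never forms.
B-21 would need R-11, D-60, and R-5 (R2), but D-60 never forms.
No rule produces C-35, and it is not given.
None of the 3 are reached.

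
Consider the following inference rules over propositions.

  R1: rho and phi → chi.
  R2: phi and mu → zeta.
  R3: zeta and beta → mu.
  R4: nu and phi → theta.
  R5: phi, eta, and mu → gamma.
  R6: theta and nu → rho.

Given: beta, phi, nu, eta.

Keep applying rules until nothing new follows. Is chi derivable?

Yes

nu and phi hold, so theta follows (R4).
From theta and nu, R6 gives rho.
From rho and phi, R1 gives chi.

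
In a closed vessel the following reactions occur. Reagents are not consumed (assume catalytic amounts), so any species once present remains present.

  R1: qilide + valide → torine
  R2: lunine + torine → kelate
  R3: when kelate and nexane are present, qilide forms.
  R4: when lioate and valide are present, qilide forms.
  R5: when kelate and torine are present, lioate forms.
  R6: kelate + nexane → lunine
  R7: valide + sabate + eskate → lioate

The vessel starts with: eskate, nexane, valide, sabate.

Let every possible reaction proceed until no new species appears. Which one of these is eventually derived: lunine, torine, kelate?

torine

valide, sabate, and eskate present → lioate forms (R7).
lioate and valide present → qilide forms (R4).
qilide and valide present → torine forms (R1).
lunine would need kelate and nexane (R6), but kelate never forms. kelate would need lunine and torine (R2), but lunine never forms.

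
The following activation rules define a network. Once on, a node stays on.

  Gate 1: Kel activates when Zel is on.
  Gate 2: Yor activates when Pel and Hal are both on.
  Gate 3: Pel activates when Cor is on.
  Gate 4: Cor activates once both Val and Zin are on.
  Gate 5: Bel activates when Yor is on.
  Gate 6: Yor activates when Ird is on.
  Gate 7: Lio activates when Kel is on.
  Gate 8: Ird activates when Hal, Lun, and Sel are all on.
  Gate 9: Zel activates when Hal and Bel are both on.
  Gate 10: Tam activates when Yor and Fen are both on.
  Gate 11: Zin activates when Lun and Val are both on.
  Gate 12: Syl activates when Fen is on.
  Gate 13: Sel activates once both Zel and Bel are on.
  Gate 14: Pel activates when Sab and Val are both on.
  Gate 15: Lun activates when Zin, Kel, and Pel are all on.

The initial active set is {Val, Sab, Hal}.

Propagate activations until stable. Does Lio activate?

Sab and Val are on, so Pel activates (Gate 14).
Pel and Hal are on, so Yor activates (Gate 2).
Gate 5: Yor on → Bel on.
Gate 9: Hal and Bel on → Zel on.
Zel is on, so Kel activates (Gate 1).
Gate 7: Kel on → Lio on.

Yes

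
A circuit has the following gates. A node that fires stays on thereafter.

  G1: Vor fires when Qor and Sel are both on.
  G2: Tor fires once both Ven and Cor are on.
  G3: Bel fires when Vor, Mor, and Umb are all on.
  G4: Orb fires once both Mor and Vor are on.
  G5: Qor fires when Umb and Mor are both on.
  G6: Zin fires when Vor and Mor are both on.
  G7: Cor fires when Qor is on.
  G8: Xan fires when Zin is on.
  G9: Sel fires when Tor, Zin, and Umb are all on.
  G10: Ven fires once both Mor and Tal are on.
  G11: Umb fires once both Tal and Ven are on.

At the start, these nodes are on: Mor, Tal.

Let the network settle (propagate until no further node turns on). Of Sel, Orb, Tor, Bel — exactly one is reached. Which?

Tor

Mor and Tal are on, so Ven fires (G10).
Tal and Ven are on, so Umb fires (G11).
G5: Umb and Mor on → Qor on.
G7: Qor on → Cor on.
Ven and Cor are on, so Tor fires (G2).
Bel would need Vor, Mor, and Umb (G3), but Vor never turns on. Sel would need Tor, Zin, and Umb (G9), but Zin never turns on. Orb would need Mor and Vor (G4), but Vor never turns on.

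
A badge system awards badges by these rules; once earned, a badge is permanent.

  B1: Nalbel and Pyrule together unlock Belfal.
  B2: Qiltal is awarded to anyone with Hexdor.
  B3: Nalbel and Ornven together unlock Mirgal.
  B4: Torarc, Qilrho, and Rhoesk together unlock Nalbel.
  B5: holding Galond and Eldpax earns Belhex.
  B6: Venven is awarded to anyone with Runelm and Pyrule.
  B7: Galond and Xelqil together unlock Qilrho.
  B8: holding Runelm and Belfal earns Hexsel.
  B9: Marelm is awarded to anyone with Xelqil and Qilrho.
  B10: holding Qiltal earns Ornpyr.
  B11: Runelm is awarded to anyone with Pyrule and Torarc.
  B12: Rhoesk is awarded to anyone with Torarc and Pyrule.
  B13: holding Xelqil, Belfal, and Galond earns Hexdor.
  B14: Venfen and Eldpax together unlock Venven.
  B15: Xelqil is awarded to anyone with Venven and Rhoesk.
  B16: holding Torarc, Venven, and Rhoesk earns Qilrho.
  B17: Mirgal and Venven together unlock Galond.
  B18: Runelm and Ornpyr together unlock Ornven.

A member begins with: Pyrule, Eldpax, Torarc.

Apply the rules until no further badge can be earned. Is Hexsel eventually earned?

Yes

With Pyrule and Torarc, Runelm is earned (B11).
With Torarc and Pyrule, Rhoesk is earned (B12).
With Runelm and Pyrule, Venven is earned (B6).
With Torarc, Venven, and Rhoesk, Qilrho is earned (B16).
With Torarc, Qilrho, and Rhoesk, Nalbel is earned (B4).
With Nalbel and Pyrule, Belfal is earned (B1).
With Runelm and Belfal, Hexsel is earned (B8).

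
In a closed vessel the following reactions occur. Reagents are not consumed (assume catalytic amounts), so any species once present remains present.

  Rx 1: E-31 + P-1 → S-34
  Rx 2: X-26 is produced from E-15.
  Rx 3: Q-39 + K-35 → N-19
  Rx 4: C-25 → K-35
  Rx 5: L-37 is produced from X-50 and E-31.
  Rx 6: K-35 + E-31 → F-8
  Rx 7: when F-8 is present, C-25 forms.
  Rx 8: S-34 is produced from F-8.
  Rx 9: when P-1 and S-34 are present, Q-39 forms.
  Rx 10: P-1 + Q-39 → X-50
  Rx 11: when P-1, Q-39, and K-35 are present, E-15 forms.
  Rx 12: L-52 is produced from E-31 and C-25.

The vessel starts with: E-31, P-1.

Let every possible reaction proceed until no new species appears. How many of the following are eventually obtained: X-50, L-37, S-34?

E-31 and P-1 present → S-34 forms (Rx 1).
P-1 and S-34 present → Q-39 forms (Rx 9).
P-1 and Q-39 present → X-50 forms (Rx 10).
X-50 and E-31 present → L-37 forms (Rx 5).
X-50: reached.
L-37: reached.
S-34: reached.
All 3 are reached.

3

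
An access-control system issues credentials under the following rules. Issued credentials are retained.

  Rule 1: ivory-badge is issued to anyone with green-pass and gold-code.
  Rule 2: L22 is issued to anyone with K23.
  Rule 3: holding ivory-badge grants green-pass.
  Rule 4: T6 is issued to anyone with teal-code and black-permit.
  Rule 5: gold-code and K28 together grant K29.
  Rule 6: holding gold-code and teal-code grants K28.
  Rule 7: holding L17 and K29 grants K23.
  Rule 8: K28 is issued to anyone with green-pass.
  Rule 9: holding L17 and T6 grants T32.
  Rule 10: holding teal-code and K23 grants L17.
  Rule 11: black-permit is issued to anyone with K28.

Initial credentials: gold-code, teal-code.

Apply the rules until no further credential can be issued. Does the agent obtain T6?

Yes

Holding gold-code and teal-code grants K28 (Rule 6).
Holding K28 grants black-permit (Rule 11).
Holding teal-code and black-permit grants T6 (Rule 4).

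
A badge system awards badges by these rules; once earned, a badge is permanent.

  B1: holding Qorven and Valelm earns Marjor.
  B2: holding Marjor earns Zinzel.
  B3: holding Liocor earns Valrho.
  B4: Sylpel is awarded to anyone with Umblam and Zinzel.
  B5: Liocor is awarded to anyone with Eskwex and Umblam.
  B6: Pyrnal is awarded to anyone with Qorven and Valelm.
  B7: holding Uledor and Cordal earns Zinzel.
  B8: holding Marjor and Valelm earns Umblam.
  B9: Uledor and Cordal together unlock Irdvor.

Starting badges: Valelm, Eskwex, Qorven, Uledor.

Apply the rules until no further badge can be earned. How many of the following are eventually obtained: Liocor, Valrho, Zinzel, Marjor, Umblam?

5

With Qorven and Valelm, Marjor is earned (B1).
With Marjor, Zinzel is earned (B2).
With Marjor and Valelm, Umblam is earned (B8).
With Eskwex and Umblam, Liocor is earned (B5).
With Liocor, Valrho is earned (B3).
Liocor: reached.
Valrho: reached.
Zinzel: reached.
Marjor: reached.
Umblam: reached.
All 5 are reached.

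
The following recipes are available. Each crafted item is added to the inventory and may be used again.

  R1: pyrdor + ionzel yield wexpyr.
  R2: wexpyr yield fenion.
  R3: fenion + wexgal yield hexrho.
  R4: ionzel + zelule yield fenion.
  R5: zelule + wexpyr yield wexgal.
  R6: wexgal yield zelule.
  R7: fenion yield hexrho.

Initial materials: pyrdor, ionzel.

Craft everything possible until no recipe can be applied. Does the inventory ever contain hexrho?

Using R1, pyrdor and ionzel make wexpyr.
wexpyr → fenion (R2).
Using R7, fenion makes hexrho.

Yes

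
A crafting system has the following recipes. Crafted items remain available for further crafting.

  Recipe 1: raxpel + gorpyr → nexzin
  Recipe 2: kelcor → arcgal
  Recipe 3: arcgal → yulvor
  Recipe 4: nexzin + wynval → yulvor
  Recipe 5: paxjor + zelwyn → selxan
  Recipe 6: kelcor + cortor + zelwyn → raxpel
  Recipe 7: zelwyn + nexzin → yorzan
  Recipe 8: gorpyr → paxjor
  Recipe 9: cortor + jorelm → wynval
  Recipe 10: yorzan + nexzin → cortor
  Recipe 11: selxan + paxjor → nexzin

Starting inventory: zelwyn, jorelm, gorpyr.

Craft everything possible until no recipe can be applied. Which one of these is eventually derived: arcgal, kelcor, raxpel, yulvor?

yulvor

Using Recipe 8, gorpyr makes paxjor.
Using Recipe 5, paxjor and zelwyn make selxan.
Using Recipe 11, selxan and paxjor make nexzin.
zelwyn + nexzin → yorzan (Recipe 7).
yorzan + nexzin → cortor (Recipe 10).
cortor + jorelm → wynval (Recipe 9).
Using Recipe 4, nexzin and wynval make yulvor.
No rule produces kelcor, and it is not given. raxpel would need kelcor, cortor, and zelwyn (Recipe 6), but kelcor is never obtained. arcgal would need kelcor (Recipe 2), but kelcor is never obtained.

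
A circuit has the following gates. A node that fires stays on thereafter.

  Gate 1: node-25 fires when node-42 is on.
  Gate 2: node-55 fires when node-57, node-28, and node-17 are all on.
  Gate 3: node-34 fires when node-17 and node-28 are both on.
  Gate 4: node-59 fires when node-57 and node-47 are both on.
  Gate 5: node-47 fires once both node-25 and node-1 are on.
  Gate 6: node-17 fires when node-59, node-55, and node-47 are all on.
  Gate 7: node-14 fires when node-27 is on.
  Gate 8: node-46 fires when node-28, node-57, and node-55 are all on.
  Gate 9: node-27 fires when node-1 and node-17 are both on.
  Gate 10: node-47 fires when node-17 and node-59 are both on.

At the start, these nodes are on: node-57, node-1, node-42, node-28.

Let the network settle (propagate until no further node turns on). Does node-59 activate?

Yes

node-42 is on, so node-25 fires (Gate 1).
node-25 and node-1 are on, so node-47 fires (Gate 5).
node-57 and node-47 are on, so node-59 fires (Gate 4).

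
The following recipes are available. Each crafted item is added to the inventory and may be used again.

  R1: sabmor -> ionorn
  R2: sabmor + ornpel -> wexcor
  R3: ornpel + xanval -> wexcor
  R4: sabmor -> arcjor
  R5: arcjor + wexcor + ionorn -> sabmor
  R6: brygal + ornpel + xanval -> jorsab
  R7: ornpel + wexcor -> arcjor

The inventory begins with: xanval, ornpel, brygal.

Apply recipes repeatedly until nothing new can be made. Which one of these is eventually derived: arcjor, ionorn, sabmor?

arcjor

Using R3, ornpel and xanval make wexcor.
Using R7, ornpel and wexcor make arcjor.
ionorn would need sabmor (R1), but sabmor is never obtained. sabmor would need arcjor, wexcor, and ionorn (R5), but ionorn is never obtained.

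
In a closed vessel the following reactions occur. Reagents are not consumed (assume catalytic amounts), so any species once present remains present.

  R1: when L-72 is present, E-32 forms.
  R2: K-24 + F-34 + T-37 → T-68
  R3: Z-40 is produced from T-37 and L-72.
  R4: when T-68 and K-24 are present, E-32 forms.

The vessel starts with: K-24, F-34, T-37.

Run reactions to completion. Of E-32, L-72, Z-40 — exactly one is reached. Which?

E-32

K-24, F-34, and T-37 present → T-68 forms (R2).
T-68 and K-24 present → E-32 forms (R4).
Z-40 would need T-37 and L-72 (R3), but L-72 never forms. No rule produces L-72, and it is not given.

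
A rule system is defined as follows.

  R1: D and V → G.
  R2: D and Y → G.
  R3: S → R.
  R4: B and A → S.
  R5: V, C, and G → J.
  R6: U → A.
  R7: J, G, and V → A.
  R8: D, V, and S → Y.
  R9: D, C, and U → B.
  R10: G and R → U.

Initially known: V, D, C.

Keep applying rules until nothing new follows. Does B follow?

B would need D, C, and U (R9), but U is never established.

No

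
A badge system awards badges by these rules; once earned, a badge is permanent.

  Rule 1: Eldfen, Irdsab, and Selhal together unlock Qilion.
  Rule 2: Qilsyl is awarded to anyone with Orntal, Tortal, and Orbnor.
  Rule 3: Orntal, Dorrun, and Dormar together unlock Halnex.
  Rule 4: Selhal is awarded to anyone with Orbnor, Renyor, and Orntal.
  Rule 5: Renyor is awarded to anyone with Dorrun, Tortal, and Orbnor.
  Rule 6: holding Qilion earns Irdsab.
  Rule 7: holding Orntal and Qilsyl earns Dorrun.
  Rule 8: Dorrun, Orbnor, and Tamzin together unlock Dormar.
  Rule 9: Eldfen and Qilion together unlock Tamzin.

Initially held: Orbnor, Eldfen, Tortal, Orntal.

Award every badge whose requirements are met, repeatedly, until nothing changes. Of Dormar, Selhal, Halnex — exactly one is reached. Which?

Selhal

With Orntal, Tortal, and Orbnor, Qilsyl is earned (Rule 2).
With Orntal and Qilsyl, Dorrun is earned (Rule 7).
With Dorrun, Tortal, and Orbnor, Renyor is earned (Rule 5).
With Orbnor, Renyor, and Orntal, Selhal is earned (Rule 4).
Dormar would need Dorrun, Orbnor, and Tamzin (Rule 8), but Tamzin is never earned. Halnex would need Orntal, Dorrun, and Dormar (Rule 3), but Dormar is never earned.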